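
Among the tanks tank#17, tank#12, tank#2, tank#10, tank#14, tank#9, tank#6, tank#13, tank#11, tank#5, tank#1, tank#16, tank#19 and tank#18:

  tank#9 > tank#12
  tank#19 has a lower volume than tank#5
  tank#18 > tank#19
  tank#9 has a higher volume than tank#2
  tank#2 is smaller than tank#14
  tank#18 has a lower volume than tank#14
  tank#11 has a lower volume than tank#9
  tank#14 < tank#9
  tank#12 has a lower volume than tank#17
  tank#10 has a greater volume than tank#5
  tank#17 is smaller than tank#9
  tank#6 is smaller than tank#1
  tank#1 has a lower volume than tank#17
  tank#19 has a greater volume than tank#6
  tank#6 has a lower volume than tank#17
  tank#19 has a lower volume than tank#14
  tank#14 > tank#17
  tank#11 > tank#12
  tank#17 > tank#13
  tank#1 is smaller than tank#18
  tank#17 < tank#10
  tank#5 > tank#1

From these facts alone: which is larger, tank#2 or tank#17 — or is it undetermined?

undetermined

Following every chain through tank#2: above tank#2 we get tank#14, tank#9.
tank#17 is not reached, and no chain runs the other way from tank#17 to tank#2.
So the given relations leave the order of tank#2 and tank#17 undetermined.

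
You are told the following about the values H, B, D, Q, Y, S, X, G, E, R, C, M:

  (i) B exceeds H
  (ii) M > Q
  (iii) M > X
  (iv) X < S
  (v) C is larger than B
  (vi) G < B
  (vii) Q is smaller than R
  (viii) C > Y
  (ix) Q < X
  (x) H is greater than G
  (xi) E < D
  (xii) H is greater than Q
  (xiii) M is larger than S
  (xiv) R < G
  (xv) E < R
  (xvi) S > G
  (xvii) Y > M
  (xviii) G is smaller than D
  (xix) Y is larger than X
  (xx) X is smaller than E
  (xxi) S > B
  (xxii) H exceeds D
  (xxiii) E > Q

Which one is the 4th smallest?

Chaining the given pairs: Q < X < E < R < G < D < H < B < S < M < Y < C.
Counting 4 from the smallest end gives R.

R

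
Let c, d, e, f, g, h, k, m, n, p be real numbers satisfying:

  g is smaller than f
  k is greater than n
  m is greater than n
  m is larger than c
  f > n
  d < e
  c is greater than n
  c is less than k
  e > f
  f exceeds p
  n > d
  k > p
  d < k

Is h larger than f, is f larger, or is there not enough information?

Following every chain through h: nothing is chained to h.
f is not reached, and no chain runs the other way from f to h.
So the given relations leave the order of h and f undetermined.

undetermined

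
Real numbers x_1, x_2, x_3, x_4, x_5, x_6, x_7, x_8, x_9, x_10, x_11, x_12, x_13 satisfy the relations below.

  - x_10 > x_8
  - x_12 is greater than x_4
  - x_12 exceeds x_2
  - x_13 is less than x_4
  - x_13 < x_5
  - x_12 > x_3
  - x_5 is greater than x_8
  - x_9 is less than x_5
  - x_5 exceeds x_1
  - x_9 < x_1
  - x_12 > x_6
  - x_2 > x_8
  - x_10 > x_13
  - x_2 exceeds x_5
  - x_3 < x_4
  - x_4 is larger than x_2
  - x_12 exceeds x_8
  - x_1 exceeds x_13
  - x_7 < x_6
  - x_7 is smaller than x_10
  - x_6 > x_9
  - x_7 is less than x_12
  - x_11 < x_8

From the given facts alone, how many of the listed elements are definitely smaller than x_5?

The elements the relations force below x_5 are x_11, x_8, x_9, x_13, x_1 — no chain reaches any other.
That is 5.

5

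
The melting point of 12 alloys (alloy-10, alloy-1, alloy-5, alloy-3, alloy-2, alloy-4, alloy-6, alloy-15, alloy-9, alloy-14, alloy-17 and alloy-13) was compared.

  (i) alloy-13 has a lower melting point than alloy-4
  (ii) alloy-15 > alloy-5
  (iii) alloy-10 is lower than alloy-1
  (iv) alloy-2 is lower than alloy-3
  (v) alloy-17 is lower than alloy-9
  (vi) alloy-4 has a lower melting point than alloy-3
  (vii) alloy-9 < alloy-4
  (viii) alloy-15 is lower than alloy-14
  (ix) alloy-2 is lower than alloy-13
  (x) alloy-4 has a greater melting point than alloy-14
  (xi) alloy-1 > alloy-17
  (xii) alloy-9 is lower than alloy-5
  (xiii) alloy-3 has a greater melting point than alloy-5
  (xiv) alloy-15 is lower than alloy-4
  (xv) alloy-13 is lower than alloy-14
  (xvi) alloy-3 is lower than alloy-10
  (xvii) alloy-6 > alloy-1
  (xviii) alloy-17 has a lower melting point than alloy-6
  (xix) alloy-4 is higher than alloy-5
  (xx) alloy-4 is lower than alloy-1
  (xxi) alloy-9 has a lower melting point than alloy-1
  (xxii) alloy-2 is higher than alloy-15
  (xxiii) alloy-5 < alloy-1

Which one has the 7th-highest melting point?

Chaining the given pairs: alloy-17 < alloy-9 < alloy-5 < alloy-15 < alloy-2 < alloy-13 < alloy-14 < alloy-4 < alloy-3 < alloy-10 < alloy-1 < alloy-6.
The 7th largest is alloy-13.

alloy-13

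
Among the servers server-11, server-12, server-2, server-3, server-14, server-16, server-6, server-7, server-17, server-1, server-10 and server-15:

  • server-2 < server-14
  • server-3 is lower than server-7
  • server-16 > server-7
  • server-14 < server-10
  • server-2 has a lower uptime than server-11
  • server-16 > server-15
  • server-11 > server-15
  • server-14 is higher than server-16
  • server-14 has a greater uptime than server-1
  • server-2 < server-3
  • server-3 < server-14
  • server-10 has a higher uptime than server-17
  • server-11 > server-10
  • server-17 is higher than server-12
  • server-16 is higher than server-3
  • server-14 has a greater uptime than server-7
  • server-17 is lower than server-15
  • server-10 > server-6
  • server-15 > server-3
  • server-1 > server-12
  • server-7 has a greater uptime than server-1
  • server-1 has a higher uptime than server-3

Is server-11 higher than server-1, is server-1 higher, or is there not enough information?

server-11

Following the relations from server-1: server-1 < server-7 < server-16 < server-14 < server-10 < server-11.
So server-11 is higher.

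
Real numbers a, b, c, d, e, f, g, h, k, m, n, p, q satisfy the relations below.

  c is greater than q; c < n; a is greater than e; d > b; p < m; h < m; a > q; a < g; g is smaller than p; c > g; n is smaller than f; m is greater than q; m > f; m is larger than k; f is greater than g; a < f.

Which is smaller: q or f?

q < a and a < g give q < g.
Then g < c extends the chain to c.
With c < n: q < a < g < c < n.
With n < f: q < a < g < c < n < f.
So q < f; q is the smaller of the two.

q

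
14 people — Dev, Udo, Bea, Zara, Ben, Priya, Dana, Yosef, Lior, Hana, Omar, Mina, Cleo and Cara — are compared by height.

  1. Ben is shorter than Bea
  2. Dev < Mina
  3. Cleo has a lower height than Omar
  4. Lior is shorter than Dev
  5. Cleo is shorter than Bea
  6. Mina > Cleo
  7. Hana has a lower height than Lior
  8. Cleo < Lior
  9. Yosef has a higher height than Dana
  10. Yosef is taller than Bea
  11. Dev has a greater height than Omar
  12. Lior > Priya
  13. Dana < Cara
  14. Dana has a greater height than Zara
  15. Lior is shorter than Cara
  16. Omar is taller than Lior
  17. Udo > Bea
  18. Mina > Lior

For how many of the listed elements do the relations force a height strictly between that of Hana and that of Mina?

3

Chaining upward from Hana reaches: Lior, Omar, Dev, Cara.
Chaining downward from Mina reaches: Cleo, Priya, Lior, Omar, Dev.
Strictly between Hana and Mina are those in both lists: Lior, Omar, Dev — 3 elements.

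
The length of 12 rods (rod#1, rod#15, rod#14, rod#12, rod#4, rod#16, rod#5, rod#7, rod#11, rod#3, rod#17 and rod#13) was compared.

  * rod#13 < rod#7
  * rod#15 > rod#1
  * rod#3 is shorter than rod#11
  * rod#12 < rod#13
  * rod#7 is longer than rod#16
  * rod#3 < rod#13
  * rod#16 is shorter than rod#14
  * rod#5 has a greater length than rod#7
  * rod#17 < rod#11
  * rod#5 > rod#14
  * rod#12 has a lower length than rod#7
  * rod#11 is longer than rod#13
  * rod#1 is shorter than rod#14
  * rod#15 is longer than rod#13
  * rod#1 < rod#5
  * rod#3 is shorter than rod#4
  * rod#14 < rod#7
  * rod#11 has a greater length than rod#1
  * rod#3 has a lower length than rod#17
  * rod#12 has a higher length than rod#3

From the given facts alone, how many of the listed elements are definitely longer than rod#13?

4

From rod#13 the given relations immediately reach rod#7, rod#11, rod#15.
From those, rod#5 — 4 in total.
Nothing else is reachable above rod#13; 4 in all.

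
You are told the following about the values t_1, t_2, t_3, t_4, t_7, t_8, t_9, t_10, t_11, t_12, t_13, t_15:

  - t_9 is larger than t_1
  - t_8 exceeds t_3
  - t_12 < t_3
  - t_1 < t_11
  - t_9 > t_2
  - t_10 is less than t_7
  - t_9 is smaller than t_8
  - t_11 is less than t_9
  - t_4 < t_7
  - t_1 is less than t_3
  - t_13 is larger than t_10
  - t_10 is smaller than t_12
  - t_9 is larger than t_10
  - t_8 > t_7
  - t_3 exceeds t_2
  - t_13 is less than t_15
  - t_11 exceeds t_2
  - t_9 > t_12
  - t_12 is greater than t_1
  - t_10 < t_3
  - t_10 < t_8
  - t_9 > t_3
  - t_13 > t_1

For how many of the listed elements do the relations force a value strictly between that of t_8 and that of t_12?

2

The relations place t_12 below t_8. An element lies strictly between them when it is forced above t_12 and also forced below t_8.
Above t_12: {t_3, t_9}. Below t_8: {t_1, t_2, t_10, t_11, t_4, t_3, t_9, t_7}.
Intersection: {t_3, t_9} — 2.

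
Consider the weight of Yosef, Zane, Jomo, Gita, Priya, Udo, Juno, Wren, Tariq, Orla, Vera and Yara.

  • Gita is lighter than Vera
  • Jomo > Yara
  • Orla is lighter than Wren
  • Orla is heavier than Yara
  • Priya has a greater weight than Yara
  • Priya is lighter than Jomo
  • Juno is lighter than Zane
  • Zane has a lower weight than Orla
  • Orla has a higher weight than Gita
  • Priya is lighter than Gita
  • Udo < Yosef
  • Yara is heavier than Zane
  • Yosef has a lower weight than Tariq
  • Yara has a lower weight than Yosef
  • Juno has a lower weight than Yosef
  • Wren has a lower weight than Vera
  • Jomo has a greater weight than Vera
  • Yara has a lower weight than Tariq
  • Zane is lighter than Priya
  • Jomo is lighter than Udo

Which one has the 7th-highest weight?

Orla

The consecutive relations fix a unique order: Juno < Zane < Yara < Priya < Gita < Orla < Wren < Vera < Jomo < Udo < Yosef < Tariq.
Counting 7 from the largest end gives Orla.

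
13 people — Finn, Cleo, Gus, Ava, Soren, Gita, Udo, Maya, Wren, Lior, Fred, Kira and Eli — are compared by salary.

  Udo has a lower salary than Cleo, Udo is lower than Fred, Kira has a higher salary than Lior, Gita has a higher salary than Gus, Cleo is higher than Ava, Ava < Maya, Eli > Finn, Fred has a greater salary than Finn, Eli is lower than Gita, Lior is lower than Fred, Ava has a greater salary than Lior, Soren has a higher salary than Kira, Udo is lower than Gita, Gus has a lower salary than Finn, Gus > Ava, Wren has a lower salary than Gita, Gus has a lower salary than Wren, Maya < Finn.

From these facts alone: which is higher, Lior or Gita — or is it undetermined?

Link the given pairs in sequence: Lior < Ava; Ava < Maya; Maya < Finn; Finn < Eli; Eli < Gita.
Together: Lior < Ava < Maya < Finn < Eli < Gita.
So Gita is higher.

Gita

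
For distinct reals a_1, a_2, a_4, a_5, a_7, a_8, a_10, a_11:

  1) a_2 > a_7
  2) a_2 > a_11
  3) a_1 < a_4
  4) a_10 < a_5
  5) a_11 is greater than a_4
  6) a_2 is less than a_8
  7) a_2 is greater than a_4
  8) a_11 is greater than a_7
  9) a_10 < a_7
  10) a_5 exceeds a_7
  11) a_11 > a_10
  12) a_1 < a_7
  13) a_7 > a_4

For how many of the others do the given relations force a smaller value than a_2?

The elements the relations force below a_2 are a_10, a_1, a_4, a_7, a_11 — no chain reaches any other.
That is 5.

5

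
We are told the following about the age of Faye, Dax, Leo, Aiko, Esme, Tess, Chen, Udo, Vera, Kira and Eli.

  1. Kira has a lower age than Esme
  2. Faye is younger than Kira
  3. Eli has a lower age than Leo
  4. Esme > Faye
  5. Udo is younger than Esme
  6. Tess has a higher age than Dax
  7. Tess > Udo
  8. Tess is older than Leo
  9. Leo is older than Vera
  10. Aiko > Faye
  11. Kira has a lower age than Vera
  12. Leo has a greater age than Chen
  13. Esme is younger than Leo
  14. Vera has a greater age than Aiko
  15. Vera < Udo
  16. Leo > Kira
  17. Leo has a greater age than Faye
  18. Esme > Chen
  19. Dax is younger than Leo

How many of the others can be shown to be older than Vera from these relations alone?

4

The elements the relations force above Vera are Udo, Esme, Leo, Tess — no chain reaches any other.
That is 4.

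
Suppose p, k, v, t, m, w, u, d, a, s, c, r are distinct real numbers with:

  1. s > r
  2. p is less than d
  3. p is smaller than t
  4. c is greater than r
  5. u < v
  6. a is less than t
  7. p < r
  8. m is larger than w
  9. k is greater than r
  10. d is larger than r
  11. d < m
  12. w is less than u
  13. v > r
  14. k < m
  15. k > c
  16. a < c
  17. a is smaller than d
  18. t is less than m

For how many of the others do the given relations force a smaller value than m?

8

From m the given relations immediately reach w, t, k, d.
From those, a, p, r, c — 8 in total.
No other element is forced below m by the given relations, so the count is 8.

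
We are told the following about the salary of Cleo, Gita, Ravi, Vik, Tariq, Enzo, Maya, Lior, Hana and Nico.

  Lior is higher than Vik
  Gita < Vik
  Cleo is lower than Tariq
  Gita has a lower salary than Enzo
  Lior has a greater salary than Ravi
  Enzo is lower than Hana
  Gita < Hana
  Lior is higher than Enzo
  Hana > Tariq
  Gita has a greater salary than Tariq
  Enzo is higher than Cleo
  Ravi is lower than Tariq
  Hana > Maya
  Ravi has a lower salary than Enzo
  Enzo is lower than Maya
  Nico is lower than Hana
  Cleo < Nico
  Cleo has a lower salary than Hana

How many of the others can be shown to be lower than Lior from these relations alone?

The elements the relations force below Lior are Ravi, Cleo, Tariq, Gita, Enzo, Vik — no chain reaches any other.
That is 6.

6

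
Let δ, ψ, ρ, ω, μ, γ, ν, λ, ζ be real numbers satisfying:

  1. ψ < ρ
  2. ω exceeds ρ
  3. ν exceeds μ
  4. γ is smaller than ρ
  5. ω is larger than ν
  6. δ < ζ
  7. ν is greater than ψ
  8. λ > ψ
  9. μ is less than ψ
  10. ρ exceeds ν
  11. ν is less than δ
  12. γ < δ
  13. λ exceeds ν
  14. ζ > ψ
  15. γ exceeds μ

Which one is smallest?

ψ is not least since μ < ψ; γ is not least since μ < γ; ν is not least since μ < ν; λ is not least since ν < λ; δ is not least since γ < δ; ρ is not least since γ < ρ; ζ is not least since δ < ζ; ω is not least since ν < ω.
Only μ has nothing below it, so μ is the smallest.

μ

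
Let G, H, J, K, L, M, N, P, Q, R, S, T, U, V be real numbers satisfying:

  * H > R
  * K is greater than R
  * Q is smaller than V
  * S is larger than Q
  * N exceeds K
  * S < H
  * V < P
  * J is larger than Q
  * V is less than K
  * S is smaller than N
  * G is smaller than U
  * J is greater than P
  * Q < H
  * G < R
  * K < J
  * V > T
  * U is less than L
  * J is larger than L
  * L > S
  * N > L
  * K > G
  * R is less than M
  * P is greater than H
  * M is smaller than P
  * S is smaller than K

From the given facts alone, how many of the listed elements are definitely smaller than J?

The elements the relations force below J are G, U, R, Q, T, S, M, V, H, K, L, P — no chain reaches any other.
That is 12.

12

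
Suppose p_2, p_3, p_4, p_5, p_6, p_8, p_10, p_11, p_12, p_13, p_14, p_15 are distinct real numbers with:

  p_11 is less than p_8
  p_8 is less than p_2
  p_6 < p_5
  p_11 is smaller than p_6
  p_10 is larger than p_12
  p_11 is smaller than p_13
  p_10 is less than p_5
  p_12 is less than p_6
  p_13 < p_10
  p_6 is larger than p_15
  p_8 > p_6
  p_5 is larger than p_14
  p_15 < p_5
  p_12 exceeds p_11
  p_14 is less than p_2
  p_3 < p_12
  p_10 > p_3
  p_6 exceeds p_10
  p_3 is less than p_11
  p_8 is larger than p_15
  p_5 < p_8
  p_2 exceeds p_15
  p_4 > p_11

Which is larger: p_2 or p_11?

p_2

Link the given pairs in sequence: p_11 < p_13; p_13 < p_10; p_10 < p_6; p_6 < p_5; p_5 < p_8; p_8 < p_2.
Chaining these gives p_11 < p_13 < p_10 < p_6 < p_5 < p_8 < p_2.
So p_11 < p_2; p_2 is the larger of the two.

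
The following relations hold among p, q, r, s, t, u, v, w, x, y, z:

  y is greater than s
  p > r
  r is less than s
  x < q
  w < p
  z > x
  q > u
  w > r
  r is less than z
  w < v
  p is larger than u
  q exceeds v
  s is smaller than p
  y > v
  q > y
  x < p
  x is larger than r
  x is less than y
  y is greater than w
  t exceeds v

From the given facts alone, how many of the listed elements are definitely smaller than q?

7

The elements the relations force below q are r, s, x, w, v, y, u — no chain reaches any other.
That is 7.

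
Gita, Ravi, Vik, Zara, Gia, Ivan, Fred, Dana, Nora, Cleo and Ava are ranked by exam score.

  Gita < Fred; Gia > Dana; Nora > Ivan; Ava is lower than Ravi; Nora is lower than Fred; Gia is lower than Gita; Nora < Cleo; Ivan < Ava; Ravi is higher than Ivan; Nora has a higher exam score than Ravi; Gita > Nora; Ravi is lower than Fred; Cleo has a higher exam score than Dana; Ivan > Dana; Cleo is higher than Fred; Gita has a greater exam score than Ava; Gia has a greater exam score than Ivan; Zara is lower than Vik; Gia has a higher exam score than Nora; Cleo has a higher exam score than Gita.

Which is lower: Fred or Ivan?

Ivan

Chaining the given relations: Ivan < Ava < Ravi < Nora < Gia < Gita < Fred.
So Ivan < Fred; Ivan is the lower of the two.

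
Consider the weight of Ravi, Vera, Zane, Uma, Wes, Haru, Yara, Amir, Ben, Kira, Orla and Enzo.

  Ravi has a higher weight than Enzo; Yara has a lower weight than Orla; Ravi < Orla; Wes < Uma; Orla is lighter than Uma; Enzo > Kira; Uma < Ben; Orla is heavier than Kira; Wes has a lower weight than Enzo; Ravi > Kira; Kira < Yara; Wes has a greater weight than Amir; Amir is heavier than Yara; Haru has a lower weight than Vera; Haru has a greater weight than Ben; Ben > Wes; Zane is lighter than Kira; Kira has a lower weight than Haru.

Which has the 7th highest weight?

Enzo

The consecutive relations fix a unique order: Zane < Kira < Yara < Amir < Wes < Enzo < Ravi < Orla < Uma < Ben < Haru < Vera.
The 7th largest is Enzo.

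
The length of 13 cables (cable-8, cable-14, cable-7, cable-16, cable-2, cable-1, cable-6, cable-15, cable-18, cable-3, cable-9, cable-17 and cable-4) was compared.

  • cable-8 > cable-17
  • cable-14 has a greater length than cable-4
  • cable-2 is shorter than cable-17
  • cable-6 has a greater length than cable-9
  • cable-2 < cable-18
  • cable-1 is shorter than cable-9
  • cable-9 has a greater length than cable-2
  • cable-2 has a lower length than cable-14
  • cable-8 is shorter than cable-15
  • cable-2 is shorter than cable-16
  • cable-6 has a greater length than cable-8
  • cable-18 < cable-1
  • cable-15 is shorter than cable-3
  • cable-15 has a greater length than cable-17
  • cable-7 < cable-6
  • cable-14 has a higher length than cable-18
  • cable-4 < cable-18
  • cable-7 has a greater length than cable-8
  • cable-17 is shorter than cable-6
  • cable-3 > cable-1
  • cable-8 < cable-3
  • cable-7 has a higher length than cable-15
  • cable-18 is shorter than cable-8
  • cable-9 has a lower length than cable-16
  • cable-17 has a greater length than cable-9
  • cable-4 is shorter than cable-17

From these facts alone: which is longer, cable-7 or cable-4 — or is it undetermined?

cable-7

Link the given pairs in sequence: cable-4 < cable-18; cable-18 < cable-1; cable-1 < cable-9; cable-9 < cable-17; cable-17 < cable-8; cable-8 < cable-15; cable-15 < cable-7.
Together: cable-4 < cable-18 < cable-1 < cable-9 < cable-17 < cable-8 < cable-15 < cable-7.
So cable-7 is longer.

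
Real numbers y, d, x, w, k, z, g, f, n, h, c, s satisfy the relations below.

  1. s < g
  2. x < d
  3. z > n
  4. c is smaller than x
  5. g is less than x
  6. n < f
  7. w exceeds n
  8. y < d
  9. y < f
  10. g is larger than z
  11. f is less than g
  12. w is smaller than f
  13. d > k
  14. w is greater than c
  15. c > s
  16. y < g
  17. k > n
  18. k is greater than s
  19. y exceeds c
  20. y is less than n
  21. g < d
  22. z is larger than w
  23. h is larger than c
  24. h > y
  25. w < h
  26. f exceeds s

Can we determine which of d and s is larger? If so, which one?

d

The relevant relations are s < c; c < y; y < n; n < w; w < f; f < g; g < x; x < d.
Chaining these gives s < c < y < n < w < f < g < x < d.
So d is larger.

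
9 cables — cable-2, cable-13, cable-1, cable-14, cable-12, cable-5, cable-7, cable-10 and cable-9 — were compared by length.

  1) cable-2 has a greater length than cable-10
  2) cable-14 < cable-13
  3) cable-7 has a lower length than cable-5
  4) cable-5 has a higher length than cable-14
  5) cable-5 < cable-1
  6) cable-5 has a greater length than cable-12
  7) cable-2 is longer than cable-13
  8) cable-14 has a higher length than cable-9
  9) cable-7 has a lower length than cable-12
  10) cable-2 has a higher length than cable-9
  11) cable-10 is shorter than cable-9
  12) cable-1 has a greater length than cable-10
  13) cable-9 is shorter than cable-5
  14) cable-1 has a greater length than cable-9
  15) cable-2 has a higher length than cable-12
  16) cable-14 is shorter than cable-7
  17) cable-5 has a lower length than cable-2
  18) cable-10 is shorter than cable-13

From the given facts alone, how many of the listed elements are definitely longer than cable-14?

6

From cable-14 the given relations immediately reach cable-7, cable-13, cable-5.
From those, cable-12, cable-1, cable-2 — 6 in total.
Nothing else is reachable above cable-14; 6 in all.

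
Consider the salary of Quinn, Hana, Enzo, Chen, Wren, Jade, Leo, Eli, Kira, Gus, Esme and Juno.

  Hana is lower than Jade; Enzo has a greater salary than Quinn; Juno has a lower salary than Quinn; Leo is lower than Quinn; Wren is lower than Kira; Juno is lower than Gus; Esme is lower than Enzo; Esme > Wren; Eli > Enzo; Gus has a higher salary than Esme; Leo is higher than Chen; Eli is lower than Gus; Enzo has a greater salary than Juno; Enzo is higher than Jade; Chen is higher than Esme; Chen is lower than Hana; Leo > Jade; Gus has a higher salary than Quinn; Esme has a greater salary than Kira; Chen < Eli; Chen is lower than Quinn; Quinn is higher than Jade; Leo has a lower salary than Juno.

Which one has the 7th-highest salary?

Jade

Piecing the relations together gives one ordering: Wren < Kira < Esme < Chen < Hana < Jade < Leo < Juno < Quinn < Enzo < Eli < Gus.
Counting 7 from the largest end gives Jade.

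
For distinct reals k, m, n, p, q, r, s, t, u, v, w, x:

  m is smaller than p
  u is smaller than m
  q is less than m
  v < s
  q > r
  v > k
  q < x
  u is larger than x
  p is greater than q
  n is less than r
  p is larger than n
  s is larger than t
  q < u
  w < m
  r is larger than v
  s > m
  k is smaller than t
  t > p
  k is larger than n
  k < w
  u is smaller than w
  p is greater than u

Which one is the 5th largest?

Piecing the relations together gives one ordering: n < k < v < r < q < x < u < w < m < p < t < s.
The 5th largest is w.

w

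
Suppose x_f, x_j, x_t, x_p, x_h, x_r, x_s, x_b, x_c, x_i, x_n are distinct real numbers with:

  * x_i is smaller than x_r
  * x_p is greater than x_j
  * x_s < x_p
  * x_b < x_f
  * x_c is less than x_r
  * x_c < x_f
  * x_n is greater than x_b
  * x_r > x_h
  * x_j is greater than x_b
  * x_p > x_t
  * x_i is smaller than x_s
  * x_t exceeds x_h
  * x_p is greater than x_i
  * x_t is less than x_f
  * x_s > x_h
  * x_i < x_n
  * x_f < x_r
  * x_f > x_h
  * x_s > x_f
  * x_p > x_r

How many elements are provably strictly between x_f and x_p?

2

Chaining upward from x_f reaches: x_r, x_s.
Chaining downward from x_p reaches: x_h, x_b, x_j, x_t, x_c, x_i, x_r, x_s.
Strictly between x_f and x_p are those in both lists: x_r, x_s — 2 elements.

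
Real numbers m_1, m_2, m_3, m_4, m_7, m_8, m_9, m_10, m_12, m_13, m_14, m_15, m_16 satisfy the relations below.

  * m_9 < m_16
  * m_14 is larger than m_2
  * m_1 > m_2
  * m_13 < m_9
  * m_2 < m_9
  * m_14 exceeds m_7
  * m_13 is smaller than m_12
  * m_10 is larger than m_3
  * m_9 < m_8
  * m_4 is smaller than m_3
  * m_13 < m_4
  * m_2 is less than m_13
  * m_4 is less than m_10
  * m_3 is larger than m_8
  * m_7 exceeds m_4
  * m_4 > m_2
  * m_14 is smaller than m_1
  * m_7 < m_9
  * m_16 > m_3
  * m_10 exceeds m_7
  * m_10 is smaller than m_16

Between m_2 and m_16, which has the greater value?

m_16

m_2 < m_13 and m_13 < m_4 give m_2 < m_4.
Then m_4 < m_7 extends the chain to m_7.
Then m_7 < m_9 extends the chain to m_9.
With m_9 < m_8: m_2 < m_13 < m_4 < m_7 < m_9 < m_8.
With m_8 < m_3: m_2 < m_13 < m_4 < m_7 < m_9 < m_8 < m_3.
With m_3 < m_10: m_2 < m_13 < m_4 < m_7 < m_9 < m_8 < m_3 < m_10.
With m_10 < m_16: m_2 < m_13 < m_4 < m_7 < m_9 < m_8 < m_3 < m_10 < m_16.
So m_2 < m_16; m_16 is the larger of the two.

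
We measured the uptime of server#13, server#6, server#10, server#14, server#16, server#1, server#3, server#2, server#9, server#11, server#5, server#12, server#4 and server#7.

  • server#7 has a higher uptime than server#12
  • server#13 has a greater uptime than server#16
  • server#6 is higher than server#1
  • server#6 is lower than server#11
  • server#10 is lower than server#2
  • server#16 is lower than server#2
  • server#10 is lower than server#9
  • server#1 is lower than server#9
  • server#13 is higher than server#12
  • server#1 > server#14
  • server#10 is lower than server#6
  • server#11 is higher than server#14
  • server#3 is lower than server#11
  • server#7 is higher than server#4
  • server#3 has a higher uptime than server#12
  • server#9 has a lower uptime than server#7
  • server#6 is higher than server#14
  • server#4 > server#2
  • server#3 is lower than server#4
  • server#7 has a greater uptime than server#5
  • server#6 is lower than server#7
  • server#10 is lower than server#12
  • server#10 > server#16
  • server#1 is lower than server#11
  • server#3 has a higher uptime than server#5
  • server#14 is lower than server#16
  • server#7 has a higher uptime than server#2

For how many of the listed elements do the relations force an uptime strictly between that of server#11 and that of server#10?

The relations place server#10 below server#11. An element lies strictly between them when it is forced above server#10 and also forced below server#11.
Above server#10: {server#12, server#3, server#2, server#9, server#4, server#6, server#13, server#7}. Below server#11: {server#14, server#16, server#5, server#1, server#12, server#3, server#6}.
Intersection: {server#12, server#3, server#6} — 3.

3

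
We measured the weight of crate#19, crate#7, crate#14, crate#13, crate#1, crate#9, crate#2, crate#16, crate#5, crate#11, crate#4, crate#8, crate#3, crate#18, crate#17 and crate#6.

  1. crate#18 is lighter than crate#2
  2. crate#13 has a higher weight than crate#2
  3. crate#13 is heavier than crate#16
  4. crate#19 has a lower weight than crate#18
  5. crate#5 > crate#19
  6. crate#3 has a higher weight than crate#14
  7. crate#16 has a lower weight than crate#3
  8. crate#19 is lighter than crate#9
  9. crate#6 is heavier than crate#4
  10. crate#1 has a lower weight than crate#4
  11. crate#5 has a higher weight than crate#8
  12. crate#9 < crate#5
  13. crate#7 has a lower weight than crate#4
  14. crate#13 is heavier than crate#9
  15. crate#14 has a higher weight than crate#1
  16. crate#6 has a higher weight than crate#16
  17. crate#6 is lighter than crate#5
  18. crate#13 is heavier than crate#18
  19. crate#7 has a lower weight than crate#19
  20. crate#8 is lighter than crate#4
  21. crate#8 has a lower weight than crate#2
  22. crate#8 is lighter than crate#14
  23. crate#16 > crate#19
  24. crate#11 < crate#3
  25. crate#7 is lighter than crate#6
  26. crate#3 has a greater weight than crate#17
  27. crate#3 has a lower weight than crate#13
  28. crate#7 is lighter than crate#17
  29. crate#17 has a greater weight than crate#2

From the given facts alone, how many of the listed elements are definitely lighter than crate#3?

From crate#3 the given relations immediately reach crate#14, crate#16, crate#17, crate#11.
From those, crate#1, crate#8, crate#7, crate#19, crate#2 — 9 in total.
From those, crate#18 — 10 in total.
Nothing else is reachable below crate#3; 10 in all.

10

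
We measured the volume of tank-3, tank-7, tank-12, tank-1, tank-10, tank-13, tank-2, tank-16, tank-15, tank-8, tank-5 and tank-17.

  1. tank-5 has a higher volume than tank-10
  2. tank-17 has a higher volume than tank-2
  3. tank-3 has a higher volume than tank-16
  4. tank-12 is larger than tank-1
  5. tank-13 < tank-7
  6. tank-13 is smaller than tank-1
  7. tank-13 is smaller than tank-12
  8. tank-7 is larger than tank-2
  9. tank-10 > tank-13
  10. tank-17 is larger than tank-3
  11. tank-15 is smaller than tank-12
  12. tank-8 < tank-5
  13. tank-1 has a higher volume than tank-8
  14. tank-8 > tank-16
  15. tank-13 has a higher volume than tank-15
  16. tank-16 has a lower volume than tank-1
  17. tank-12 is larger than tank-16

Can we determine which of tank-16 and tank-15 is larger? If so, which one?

undetermined

Following every chain through tank-15: above tank-15 we get tank-13, tank-10, tank-7, tank-1, tank-12, tank-5.
tank-16 is not reached, and no chain runs the other way from tank-16 to tank-15.
So the given relations leave the order of tank-15 and tank-16 undetermined.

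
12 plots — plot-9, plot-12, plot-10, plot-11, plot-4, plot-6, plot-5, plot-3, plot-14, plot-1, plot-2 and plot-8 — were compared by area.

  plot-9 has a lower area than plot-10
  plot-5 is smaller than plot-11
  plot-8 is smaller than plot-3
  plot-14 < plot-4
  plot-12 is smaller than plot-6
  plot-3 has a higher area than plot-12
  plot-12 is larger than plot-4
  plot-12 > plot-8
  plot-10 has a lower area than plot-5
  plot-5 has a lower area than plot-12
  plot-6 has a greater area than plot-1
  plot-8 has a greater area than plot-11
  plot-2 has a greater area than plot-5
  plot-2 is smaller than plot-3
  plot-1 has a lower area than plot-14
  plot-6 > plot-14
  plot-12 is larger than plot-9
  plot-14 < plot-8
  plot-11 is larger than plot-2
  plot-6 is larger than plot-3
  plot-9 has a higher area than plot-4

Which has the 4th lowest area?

Chaining the given pairs: plot-1 < plot-14 < plot-4 < plot-9 < plot-10 < plot-5 < plot-2 < plot-11 < plot-8 < plot-12 < plot-3 < plot-6.
Counting 4 from the smallest end gives plot-9.

plot-9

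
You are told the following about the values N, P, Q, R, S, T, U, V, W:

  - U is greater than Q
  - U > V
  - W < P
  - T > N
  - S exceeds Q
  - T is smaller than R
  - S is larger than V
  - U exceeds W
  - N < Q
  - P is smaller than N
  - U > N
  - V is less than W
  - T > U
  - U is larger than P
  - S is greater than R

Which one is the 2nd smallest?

W

Piecing the relations together gives one ordering: V < W < P < N < Q < U < T < R < S.
The 2nd smallest is W.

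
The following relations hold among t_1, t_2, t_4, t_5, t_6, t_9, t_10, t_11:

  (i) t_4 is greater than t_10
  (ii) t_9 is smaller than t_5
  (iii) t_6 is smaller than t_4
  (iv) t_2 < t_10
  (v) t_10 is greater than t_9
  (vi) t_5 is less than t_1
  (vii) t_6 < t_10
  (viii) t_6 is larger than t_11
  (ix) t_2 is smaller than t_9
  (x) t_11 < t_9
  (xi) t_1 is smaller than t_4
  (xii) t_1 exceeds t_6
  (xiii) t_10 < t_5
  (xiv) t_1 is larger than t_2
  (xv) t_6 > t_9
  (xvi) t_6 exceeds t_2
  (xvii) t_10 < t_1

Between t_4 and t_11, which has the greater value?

t_11 < t_6 and t_6 < t_10 give t_11 < t_10.
With t_10 < t_5: t_11 < t_6 < t_10 < t_5.
With t_5 < t_1: t_11 < t_6 < t_10 < t_5 < t_1.
With t_1 < t_4: t_11 < t_6 < t_10 < t_5 < t_1 < t_4.
So t_11 < t_4; t_4 is the larger of the two.

t_4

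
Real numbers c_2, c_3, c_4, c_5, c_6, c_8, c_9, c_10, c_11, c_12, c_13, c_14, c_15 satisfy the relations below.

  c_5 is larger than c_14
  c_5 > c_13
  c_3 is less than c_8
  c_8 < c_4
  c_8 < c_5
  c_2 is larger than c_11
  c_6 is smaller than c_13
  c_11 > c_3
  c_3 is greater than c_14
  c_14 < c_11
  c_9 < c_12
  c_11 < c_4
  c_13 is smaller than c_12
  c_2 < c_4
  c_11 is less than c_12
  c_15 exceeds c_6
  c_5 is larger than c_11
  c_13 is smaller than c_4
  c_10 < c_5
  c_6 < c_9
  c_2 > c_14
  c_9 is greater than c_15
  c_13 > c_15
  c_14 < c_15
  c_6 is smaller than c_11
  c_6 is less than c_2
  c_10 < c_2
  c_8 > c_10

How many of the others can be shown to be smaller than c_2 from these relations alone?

From c_2 the given relations immediately reach c_14, c_6, c_11, c_10.
From those, c_3 — 5 in total.
Nothing else is reachable below c_2; 5 in all.

5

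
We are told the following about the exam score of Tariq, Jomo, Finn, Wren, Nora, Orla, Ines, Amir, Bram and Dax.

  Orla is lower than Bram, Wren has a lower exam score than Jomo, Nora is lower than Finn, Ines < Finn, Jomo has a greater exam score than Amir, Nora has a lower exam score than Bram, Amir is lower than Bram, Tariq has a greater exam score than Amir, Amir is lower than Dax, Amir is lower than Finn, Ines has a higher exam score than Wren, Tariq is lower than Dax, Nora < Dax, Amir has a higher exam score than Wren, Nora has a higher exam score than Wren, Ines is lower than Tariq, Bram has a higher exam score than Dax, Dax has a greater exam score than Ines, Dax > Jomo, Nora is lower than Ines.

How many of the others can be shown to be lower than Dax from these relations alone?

6

From Dax the given relations immediately reach Amir, Nora, Ines, Tariq, Jomo.
From those, Wren — 6 in total.
No other element is forced below Dax by the given relations, so the count is 6.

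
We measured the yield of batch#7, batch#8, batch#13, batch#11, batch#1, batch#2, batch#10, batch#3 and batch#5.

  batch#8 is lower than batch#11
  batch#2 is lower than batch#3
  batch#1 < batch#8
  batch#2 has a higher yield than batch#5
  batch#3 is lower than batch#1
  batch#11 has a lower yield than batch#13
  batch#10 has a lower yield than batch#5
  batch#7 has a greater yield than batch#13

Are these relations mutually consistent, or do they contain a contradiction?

consistent

The single ordering batch#10 < batch#5 < batch#2 < batch#3 < batch#1 < batch#8 < batch#11 < batch#13 < batch#7 satisfies every listed relation, so no contradiction arises.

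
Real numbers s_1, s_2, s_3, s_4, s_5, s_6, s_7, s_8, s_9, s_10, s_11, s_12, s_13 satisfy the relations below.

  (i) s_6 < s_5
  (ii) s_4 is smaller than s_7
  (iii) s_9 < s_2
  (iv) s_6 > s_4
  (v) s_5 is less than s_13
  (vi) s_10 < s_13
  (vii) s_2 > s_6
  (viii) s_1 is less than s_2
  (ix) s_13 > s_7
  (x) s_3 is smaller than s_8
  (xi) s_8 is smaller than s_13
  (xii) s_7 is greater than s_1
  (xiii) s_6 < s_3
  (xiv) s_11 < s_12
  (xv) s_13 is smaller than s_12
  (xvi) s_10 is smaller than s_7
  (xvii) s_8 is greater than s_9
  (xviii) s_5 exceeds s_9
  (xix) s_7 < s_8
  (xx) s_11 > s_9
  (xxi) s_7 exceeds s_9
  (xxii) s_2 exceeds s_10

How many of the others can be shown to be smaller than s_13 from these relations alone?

9

The elements the relations force below s_13 are s_9, s_10, s_4, s_1, s_6, s_3, s_7, s_8, s_5 — no chain reaches any other.
That is 9.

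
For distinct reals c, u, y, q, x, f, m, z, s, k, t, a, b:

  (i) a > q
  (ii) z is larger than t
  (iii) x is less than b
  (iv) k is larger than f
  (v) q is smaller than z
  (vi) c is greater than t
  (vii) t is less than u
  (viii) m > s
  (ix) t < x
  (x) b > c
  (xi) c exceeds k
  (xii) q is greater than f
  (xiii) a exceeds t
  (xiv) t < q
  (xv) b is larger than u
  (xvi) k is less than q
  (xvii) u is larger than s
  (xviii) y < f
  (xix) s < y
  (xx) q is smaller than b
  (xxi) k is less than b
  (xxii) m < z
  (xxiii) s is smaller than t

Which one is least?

Chaining upward from s: directly above it, y, m, t, u; then x, f, q, c, z, b, a; then k.
That covers every other element, and nothing is given below s, so s is the least.

s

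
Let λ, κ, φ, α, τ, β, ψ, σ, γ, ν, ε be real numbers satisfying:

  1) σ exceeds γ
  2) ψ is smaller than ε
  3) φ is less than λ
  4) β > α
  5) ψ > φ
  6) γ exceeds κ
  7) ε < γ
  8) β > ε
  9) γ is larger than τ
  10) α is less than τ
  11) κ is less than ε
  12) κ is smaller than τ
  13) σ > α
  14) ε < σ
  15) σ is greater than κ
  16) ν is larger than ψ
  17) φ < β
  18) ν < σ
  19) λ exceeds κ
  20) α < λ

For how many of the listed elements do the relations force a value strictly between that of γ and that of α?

The relations place α below γ. An element lies strictly between them when it is forced above α and also forced below γ.
Above α: {τ, β, σ, λ}. Below γ: {κ, φ, τ, ψ, ε}.
Intersection: {τ} — 1.

1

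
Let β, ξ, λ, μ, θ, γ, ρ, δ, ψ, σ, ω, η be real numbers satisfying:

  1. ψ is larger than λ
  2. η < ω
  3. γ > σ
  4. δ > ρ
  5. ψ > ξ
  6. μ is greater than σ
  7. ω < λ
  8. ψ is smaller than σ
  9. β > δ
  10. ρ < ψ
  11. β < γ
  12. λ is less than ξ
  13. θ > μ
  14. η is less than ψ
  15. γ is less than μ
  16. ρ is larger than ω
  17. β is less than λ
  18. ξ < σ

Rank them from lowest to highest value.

Nothing is placed below η, so it is least; from there η < ω; ω < ρ; ρ < δ; δ < β; β < λ; λ < ξ; ξ < ψ; ψ < σ; σ < γ; γ < μ; μ < θ, each given directly.

η < ω < ρ < δ < β < λ < ξ < ψ < σ < γ < μ < θ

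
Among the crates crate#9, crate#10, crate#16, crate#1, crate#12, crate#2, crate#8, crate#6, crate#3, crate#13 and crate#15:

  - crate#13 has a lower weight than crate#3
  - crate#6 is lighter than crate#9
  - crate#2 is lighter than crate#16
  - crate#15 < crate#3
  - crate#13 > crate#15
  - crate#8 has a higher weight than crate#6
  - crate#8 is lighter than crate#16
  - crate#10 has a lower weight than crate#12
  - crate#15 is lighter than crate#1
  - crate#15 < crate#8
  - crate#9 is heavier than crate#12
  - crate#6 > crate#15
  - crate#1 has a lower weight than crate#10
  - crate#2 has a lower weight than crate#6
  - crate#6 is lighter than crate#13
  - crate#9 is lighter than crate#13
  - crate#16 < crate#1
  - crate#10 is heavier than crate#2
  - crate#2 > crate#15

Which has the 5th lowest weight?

crate#16

Chaining the given pairs: crate#15 < crate#2 < crate#6 < crate#8 < crate#16 < crate#1 < crate#10 < crate#12 < crate#9 < crate#13 < crate#3.
Counting 5 from the smallest end gives crate#16.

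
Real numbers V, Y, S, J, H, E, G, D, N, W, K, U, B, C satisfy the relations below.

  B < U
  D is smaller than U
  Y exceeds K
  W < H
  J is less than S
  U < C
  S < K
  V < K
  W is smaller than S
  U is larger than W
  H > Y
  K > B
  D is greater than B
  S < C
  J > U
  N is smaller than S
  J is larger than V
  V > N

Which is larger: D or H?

The relevant relations are D < U; U < J; J < S; S < K; K < Y; Y < H.
Chaining these gives D < U < J < S < K < Y < H.
So D < H; H is the larger of the two.

H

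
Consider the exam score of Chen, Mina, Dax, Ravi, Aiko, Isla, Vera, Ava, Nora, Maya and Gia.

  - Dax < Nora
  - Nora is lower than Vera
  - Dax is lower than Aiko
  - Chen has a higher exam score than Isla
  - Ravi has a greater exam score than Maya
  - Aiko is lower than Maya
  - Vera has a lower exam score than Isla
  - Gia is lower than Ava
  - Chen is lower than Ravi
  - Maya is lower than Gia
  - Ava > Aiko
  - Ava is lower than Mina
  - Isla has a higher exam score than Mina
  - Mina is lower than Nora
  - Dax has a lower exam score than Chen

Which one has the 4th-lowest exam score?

Gia

Chaining the given pairs: Dax < Aiko < Maya < Gia < Ava < Mina < Nora < Vera < Isla < Chen < Ravi.
Counting 4 from the smallest end gives Gia.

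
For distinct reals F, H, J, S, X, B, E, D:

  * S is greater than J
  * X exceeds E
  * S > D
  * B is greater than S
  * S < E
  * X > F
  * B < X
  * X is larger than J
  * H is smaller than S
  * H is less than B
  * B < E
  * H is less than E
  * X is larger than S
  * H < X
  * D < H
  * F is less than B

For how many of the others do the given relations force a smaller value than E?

Directly below E: H, S, B.
One step further: J, F, D (6 so far).
Nothing else is reachable below E; 6 in all.

6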